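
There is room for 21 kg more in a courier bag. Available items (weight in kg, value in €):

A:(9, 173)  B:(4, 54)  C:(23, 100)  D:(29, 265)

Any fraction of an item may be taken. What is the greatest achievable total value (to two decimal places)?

Greedy by value/weight ratio, highest first.
Order: A (173/9=19.22) > B (54/4=13.50) > D (265/29=9.14) > C (100/23=4.35)
Fill: take A (9 @ 173) → take B (4 @ 54) → take 8/29 of D → 73.10; 21/21 used.
Total value = 300.10

300.10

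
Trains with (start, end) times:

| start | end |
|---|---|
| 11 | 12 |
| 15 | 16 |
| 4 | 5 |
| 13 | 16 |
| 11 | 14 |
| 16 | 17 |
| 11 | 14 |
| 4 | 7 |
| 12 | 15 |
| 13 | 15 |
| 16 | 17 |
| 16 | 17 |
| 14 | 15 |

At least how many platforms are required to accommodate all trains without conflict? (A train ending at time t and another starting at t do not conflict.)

5

The answer is the maximum number of intervals overlapping at any instant.
starts: [4, 4, 11, 11, 11, 12, 13, 13, 14, 15, 16, 16, 16]
ends:   [5, 7, 12, 14, 14, 15, 15, 15, 16, 16, 17, 17, 17]
s4→1 s4→2 e5→1 e7→0 s11→1 s11→2 s11→3 e12→2 s12→3 s13→4 s13→5  — peak 5.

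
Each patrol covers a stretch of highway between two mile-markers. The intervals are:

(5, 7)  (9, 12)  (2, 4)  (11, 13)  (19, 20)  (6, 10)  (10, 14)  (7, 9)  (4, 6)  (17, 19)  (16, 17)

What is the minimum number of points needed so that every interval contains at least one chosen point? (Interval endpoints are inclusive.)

5

By right end: [2,4]  [4,6]  [5,7]  [7,9]  [6,10]  [9,12]  [11,13]  [10,14]  [16,17]  [17,19]  [19,20]
[2,4] uncovered → point at 4; [5,7] uncovered → point at 7; [9,12] uncovered → point at 12; [16,17] uncovered → point at 17; [19,20] uncovered → point at 20.
Points: 4, 7, 12, 17, 20 (5 total).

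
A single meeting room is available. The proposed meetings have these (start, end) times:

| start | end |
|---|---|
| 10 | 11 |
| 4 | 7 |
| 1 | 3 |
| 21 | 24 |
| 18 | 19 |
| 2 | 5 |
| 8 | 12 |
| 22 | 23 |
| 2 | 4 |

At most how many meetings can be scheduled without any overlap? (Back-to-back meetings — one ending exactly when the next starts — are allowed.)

5

Sort by end time and greedily take each interval whose start is ≥ the last chosen end.
By end time: (1,3), (2,4), (2,5), (4,7), (10,11), (8,12), (18,19), (22,23), (21,24).
Pick (1,3); next start ≥ 3 → (4,7); next start ≥ 7 → (10,11); next start ≥ 11 → (18,19); next start ≥ 19 → (22,23).
Selected 5 meetings.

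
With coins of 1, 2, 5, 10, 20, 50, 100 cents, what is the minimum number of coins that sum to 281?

281 = 2×100 + 1×50 + 1×20 + 1×10 + 1×1
Total coins = 2 + 1 + 1 + 1 + 1 = 6

6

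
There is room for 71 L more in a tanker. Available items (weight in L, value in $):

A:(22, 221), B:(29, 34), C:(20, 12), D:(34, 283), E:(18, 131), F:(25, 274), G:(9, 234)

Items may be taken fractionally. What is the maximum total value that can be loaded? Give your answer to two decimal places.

853.85

Greedy by value/weight ratio, highest first.
Ratios (sorted): G 26.00, F 10.96, A 10.05, D 8.32, E 7.28, B 1.17, C 0.60
take G (9 @ 234); take F (25 @ 274); take A (22 @ 221); take 15/34 of D → 124.85. Capacity used 71/71.
Total value = 853.85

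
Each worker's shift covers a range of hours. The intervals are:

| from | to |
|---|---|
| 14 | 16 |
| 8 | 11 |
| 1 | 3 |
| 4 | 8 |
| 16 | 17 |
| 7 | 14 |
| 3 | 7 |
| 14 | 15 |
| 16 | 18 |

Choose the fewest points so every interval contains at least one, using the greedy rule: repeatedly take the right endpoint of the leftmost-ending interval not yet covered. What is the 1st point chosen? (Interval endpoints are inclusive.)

Sorted: [1,3] [3,7] [4,8] [8,11] [7,14] [14,15] [14,16] [16,17] [16,18]
{[1,3],[3,7]} hit by 3; {[4,8],[8,11],[7,14]} hit by 8; {[14,15],[14,16]} hit by 15; {[16,17],[16,18]} hit by 17.
Points: 3, 8, 15, 17 (4 total).

3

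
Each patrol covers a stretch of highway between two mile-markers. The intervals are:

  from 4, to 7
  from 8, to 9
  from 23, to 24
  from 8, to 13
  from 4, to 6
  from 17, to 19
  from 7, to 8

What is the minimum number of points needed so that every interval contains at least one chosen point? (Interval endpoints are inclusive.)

Sort by right endpoint; whenever an interval is uncovered, place a point at its right end.
Sorted: [4,6] [4,7] [7,8] [8,9] [8,13] [17,19] [23,24]
{[4,6],[4,7]} hit by 6; {[7,8],[8,9],[8,13]} hit by 8; {[17,19]} hit by 19; {[23,24]} hit by 24.
Points: 6, 8, 19, 24 (4 total).

4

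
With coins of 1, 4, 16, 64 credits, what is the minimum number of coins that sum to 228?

6

228 − 3×64→36 − 2×16→4 − 1×4→0
Total coins = 3 + 2 + 1 = 6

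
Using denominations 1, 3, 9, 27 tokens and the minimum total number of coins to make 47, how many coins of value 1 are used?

2

47 − 1×27→20 − 2×9→2 − 2×1→0
Count of 1: 2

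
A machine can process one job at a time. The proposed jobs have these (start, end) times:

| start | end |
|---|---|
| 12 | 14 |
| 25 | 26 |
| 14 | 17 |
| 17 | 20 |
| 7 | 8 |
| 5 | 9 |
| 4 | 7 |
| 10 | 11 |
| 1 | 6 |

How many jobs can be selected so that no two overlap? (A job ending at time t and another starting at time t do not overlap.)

7

Order by finish time; keep every interval that doesn't clash with the previous kept one.
By end time: (1,6), (4,7), (7,8), (5,9), (10,11), (12,14), (14,17), (17,20), (25,26).
Pick (1,6); next start ≥ 6 → (7,8); next start ≥ 8 → (10,11); next start ≥ 11 → (12,14); next start ≥ 14 → (14,17); next start ≥ 17 → (17,20); next start ≥ 20 → (25,26).
Selected 7 jobs.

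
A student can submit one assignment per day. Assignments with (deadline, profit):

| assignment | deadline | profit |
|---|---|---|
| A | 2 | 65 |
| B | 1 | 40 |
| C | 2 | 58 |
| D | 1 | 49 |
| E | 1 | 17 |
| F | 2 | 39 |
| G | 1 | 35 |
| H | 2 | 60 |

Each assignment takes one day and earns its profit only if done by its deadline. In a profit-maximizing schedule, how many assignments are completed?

2

Sort by profit descending; place each in the latest free slot ≤ its deadline.
By profit: A(d2,65), H(d2,60), C(d2,58), D(d1,49), B(d1,40), F(d2,39), G(d1,35), E(d1,17)
A→slot 2; H→slot 1; C skipped; D skipped; B skipped; F skipped; G skipped; E skipped.
2 of 8 scheduled.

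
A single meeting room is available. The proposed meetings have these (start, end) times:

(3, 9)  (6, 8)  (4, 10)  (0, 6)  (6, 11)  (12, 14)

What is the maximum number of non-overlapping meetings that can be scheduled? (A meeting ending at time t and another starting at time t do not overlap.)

3

By end time: (0,6), (6,8), (3,9), (4,10), (6,11), (12,14).
Pick (0,6); next start ≥ 6 → (6,8); next start ≥ 8 → (12,14).
Selected 3 meetings.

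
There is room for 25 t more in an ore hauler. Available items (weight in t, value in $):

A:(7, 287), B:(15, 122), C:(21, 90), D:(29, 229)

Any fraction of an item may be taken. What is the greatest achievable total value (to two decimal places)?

432.69

Greedy by value/weight ratio, highest first.
Order: A (287/7=41.00) > B (122/15=8.13) > D (229/29=7.90) > C (90/21=4.29)
Fill: take A (7 @ 287) → take B (15 @ 122) → take 3/29 of D → 23.69; 25/25 used.
Total value = 432.69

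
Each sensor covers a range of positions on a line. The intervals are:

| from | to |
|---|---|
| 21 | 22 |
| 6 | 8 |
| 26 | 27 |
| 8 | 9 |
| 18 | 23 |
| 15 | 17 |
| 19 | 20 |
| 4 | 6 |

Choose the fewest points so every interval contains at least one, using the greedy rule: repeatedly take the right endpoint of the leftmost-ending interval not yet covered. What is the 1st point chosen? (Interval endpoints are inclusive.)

6

By right end: [4,6]  [6,8]  [8,9]  [15,17]  [19,20]  [21,22]  [18,23]  [26,27]
[4,6] uncovered → point at 6; [8,9] uncovered → point at 9; [15,17] uncovered → point at 17; [19,20] uncovered → point at 20; [21,22] uncovered → point at 22; [26,27] uncovered → point at 27.
Points: 6, 9, 17, 20, 22, 27 (6 total).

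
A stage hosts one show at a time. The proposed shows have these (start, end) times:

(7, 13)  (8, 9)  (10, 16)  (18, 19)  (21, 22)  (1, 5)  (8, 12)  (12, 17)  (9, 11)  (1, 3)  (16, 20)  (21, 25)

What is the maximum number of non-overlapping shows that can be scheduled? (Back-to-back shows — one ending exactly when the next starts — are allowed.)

6

By end time: (1,3), (1,5), (8,9), (9,11), (8,12), (7,13), (10,16), (12,17), (18,19), (16,20), (21,22), (21,25).
Pick (1,3); next start ≥ 3 → (8,9); next start ≥ 9 → (9,11); next start ≥ 11 → (12,17); next start ≥ 17 → (18,19); next start ≥ 19 → (21,22).
Selected 6 shows.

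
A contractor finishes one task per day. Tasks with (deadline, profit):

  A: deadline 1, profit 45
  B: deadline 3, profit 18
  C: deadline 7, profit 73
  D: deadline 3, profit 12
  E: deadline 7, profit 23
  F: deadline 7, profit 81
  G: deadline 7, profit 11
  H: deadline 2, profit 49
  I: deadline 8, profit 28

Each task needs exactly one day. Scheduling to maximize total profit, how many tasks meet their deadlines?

8

By profit: F(d7,81), C(d7,73), H(d2,49), A(d1,45), I(d8,28), E(d7,23), B(d3,18), D(d3,12), G(d7,11)
F→slot 7; C→slot 6; H→slot 2; A→slot 1; I→slot 8; E→slot 5; B→slot 3; D skipped; G→slot 4.
8 of 9 scheduled.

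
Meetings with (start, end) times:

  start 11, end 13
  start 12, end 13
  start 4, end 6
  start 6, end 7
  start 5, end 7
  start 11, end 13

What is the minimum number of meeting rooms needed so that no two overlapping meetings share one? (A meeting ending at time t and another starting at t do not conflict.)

starts: [4, 5, 6, 11, 11, 12]
ends:   [6, 7, 7, 13, 13, 13]
s4→1 s5→2 e6→1 s6→2 e7→1 e7→0 s11→1 s11→2 s12→3  — peak 3.

3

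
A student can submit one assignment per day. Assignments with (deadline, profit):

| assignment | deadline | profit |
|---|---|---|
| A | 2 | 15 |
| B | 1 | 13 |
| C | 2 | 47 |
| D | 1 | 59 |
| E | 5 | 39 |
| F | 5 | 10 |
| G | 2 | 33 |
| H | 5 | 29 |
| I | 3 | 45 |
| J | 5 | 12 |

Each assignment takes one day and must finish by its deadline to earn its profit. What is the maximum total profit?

By profit: D(d1,59), C(d2,47), I(d3,45), E(d5,39), G(d2,33), H(d5,29), A(d2,15), B(d1,13), J(d5,12), F(d5,10)
D→slot 1; C→slot 2; I→slot 3; E→slot 5; G skipped; H→slot 4; A skipped; B skipped; J skipped; F skipped.
Profit = 59 + 47 + 45 + 29 + 39 = 219

219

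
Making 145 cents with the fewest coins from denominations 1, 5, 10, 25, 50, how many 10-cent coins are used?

145 − 2×50→45 − 1×25→20 − 2×10→0
Count of 10: 2

2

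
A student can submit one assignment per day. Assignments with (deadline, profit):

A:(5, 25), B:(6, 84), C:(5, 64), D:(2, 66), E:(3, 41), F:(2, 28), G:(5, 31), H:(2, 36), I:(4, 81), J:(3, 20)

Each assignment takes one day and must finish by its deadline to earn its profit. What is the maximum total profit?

Take jobs in profit order; each goes to the latest open slot no later than its deadline.
By profit: B(d6,84), I(d4,81), D(d2,66), C(d5,64), E(d3,41), H(d2,36), G(d5,31), F(d2,28), A(d5,25), J(d3,20)
B→slot 6; I→slot 4; D→slot 2; C→slot 5; E→slot 3; H→slot 1; G skipped; F skipped; A skipped; J skipped.
Profit = 36 + 66 + 41 + 81 + 64 + 84 = 372

372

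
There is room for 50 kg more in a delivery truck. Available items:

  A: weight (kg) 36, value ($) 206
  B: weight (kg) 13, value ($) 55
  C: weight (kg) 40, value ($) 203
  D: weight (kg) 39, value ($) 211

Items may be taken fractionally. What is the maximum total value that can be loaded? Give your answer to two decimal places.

Ratios (sorted): A 5.72, D 5.41, C 5.08, B 4.23
take A (36 @ 206); take 14/39 of D → 75.74. Capacity used 50/50.
Total value = 281.74

281.74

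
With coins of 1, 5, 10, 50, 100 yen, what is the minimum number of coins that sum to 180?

5

180 − 1×100→80 − 1×50→30 − 3×10→0
Total coins = 1 + 1 + 3 = 5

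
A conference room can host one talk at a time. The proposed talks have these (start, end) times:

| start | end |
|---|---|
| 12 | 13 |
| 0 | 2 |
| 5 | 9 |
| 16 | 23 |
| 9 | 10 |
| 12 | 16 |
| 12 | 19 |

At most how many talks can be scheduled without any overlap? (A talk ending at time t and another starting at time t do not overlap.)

By end time: (0,2), (5,9), (9,10), (12,13), (12,16), (12,19), (16,23).
Pick (0,2); next start ≥ 2 → (5,9); next start ≥ 9 → (9,10); next start ≥ 10 → (12,13); next start ≥ 13 → (16,23).
Selected 5 talks.

5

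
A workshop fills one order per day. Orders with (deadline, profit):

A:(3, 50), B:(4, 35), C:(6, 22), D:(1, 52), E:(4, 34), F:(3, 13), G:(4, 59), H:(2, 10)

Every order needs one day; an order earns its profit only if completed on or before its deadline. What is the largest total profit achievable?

By profit: G(d4,59), D(d1,52), A(d3,50), B(d4,35), E(d4,34), C(d6,22), F(d3,13), H(d2,10)
G→slot 4; D→slot 1; A→slot 3; B→slot 2; E skipped; C→slot 6; F skipped; H skipped.
Profit = 52 + 35 + 50 + 59 + 22 = 218

218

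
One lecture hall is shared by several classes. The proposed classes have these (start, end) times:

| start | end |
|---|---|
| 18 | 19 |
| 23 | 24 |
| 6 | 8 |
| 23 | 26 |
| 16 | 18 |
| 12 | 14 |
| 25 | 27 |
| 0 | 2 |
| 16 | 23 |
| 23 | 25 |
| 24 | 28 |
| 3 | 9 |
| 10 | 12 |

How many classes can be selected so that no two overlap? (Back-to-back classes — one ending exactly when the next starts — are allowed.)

Order by finish time; keep every interval that doesn't clash with the previous kept one.
By end time: (0,2), (6,8), (3,9), (10,12), (12,14), (16,18), (18,19), (16,23), (23,24), (23,25), (23,26), (25,27), (24,28).
Pick (0,2); next start ≥ 2 → (6,8); next start ≥ 8 → (10,12); next start ≥ 12 → (12,14); next start ≥ 14 → (16,18); next start ≥ 18 → (18,19); next start ≥ 19 → (23,24); next start ≥ 24 → (25,27).
Selected 8 classes.

8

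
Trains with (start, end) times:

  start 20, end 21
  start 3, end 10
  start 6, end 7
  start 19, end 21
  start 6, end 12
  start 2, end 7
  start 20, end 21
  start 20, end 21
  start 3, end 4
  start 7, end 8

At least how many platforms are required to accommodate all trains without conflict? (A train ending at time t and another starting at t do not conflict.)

4

starts: [2, 3, 3, 6, 6, 7, 19, 20, 20, 20]
ends:   [4, 7, 7, 8, 10, 12, 21, 21, 21, 21]
s2→1 s3→2 s3→3 e4→2 s6→3 s6→4  — peak 4.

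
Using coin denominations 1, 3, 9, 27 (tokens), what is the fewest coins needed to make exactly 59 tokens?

5

59 = 2×27 + 1×3 + 2×1
Total coins = 2 + 1 + 2 = 5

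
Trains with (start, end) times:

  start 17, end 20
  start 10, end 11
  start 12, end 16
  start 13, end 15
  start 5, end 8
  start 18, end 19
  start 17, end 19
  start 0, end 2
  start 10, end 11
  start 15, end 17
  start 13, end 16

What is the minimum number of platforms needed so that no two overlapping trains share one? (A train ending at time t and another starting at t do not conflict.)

3

Count concurrent intervals with a sweep; the peak is the room count.
starts: [0, 5, 10, 10, 12, 13, 13, 15, 17, 17, 18]
ends:   [2, 8, 11, 11, 15, 16, 16, 17, 19, 19, 20]
s0→1 e2→0 s5→1 e8→0 s10→1 s10→2 e11→1 e11→0 s12→1 s13→2 s13→3  — peak 3.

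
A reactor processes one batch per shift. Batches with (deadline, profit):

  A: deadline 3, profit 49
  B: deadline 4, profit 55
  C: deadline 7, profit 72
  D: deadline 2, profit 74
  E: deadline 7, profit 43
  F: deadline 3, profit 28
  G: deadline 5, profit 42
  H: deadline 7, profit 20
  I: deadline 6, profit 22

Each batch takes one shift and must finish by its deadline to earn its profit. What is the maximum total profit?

363

By profit: D(d2,74), C(d7,72), B(d4,55), A(d3,49), E(d7,43), G(d5,42), F(d3,28), I(d6,22), H(d7,20)
D→slot 2; C→slot 7; B→slot 4; A→slot 3; E→slot 6; G→slot 5; F→slot 1; I skipped; H skipped.
Profit = 28 + 74 + 49 + 55 + 42 + 43 + 72 = 363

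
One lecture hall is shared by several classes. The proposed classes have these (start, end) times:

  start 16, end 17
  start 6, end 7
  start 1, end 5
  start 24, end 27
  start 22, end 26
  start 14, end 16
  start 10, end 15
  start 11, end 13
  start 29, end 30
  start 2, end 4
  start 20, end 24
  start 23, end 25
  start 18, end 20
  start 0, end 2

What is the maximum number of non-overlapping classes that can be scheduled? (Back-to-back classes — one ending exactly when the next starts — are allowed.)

10

Sorted by end: (0,2)  (2,4)  (1,5)  (6,7)  (11,13)  (10,15)  (14,16)  (16,17)  (18,20)  (20,24)  (23,25)  (22,26)  (24,27)  (29,30)
take (0,2); take (2,4); take (6,7); take (11,13); skip (10,15); take (14,16); take (16,17); take (18,20); take (20,24); take (24,27); take (29,30).
Selected 10 classes.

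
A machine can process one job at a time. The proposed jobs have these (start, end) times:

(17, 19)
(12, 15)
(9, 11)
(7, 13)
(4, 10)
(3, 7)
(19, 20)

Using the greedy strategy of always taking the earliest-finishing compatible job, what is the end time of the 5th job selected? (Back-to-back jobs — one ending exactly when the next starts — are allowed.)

20

Order by finish time; keep every interval that doesn't clash with the previous kept one.
Sorted by end: (3,7)  (4,10)  (9,11)  (7,13)  (12,15)  (17,19)  (19,20)
take (3,7); take (9,11); take (12,15); take (17,19); take (19,20).
Selected: (3,7) (9,11) (12,15) (17,19) (19,20)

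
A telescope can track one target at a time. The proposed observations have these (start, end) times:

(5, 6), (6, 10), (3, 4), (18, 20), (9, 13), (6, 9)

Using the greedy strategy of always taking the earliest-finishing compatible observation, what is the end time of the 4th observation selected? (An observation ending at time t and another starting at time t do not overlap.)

Greedy by earliest finish: after sorting by end time, pick each interval compatible with the last pick.
Sorted by end: (3,4)  (5,6)  (6,9)  (6,10)  (9,13)  (18,20)
take (3,4); take (5,6); take (6,9); take (9,13); take (18,20).
Selected: (3,4) (5,6) (6,9) (9,13) (18,20)

13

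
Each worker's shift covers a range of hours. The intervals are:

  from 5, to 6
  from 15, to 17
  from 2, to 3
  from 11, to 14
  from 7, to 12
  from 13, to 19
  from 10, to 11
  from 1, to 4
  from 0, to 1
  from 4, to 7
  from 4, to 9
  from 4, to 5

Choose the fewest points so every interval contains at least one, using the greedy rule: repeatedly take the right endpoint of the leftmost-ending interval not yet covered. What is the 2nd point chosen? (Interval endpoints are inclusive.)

3

Sort by right endpoint; whenever an interval is uncovered, place a point at its right end.
By right end: [0,1]  [2,3]  [1,4]  [4,5]  [5,6]  [4,7]  [4,9]  [10,11]  [7,12]  [11,14]  [15,17]  [13,19]
[0,1] uncovered → point at 1; [2,3] uncovered → point at 3; [4,5] uncovered → point at 5; [10,11] uncovered → point at 11; [15,17] uncovered → point at 17.
Points: 1, 3, 5, 11, 17 (5 total).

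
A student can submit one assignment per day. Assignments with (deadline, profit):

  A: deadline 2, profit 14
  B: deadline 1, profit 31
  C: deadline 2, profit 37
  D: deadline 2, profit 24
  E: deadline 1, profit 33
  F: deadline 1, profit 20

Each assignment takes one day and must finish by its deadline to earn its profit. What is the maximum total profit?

Sort by profit descending; place each in the latest free slot ≤ its deadline.
Profit order: C=37 E=33 B=31 D=24 F=20 A=14
Assign: C→slot 2, E→slot 1, B skipped, D skipped, F skipped, A skipped.
Slots: [1:E] [2:C]
Profit = 33 + 37 = 70

70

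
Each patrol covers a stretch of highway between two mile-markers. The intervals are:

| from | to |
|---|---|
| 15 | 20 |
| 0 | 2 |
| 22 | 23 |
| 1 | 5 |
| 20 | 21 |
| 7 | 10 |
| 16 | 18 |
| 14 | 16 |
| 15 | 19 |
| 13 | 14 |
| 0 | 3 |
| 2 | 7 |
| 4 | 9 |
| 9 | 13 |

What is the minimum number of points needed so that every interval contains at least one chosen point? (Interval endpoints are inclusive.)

Sorted: [0,2] [0,3] [1,5] [2,7] [4,9] [7,10] [9,13] [13,14] [14,16] [16,18] [15,19] [15,20] [20,21] [22,23]
{[0,2],[0,3],[1,5],[2,7]} hit by 2; {[4,9],[7,10],[9,13]} hit by 9; {[13,14],[14,16]} hit by 14; {[16,18],[15,19],[15,20]} hit by 18; {[20,21]} hit by 21; {[22,23]} hit by 23.
Points: 2, 9, 14, 18, 21, 23 (6 total).

6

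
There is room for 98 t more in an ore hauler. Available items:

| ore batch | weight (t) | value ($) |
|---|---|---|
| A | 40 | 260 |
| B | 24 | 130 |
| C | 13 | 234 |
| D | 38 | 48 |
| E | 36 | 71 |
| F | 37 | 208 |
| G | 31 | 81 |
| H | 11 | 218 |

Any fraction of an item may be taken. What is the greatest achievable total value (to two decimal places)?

Order: H (218/11=19.82) > C (234/13=18.00) > A (260/40=6.50) > F (208/37=5.62) > B (130/24=5.42) > G (81/31=2.61) > E (71/36=1.97) > D (48/38=1.26)
Fill: take H (11 @ 218) → take C (13 @ 234) → take A (40 @ 260) → take 34/37 of F → 191.14; 98/98 used.
Total value = 903.14

903.14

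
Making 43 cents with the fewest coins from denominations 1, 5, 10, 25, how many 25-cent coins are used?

1

43 − 1×25→18 − 1×10→8 − 1×5→3 − 3×1→0
Count of 25: 1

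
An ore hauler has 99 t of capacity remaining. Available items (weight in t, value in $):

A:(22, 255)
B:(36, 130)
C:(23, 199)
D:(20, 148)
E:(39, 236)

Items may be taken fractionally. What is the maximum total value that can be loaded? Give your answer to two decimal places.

807.74

Sort by value per unit weight and fill in that order.
Ratios (sorted): A 11.59, C 8.65, D 7.40, E 6.05, B 3.61
take A (22 @ 255); take C (23 @ 199); take D (20 @ 148); take 34/39 of E → 205.74. Capacity used 99/99.
Total value = 807.74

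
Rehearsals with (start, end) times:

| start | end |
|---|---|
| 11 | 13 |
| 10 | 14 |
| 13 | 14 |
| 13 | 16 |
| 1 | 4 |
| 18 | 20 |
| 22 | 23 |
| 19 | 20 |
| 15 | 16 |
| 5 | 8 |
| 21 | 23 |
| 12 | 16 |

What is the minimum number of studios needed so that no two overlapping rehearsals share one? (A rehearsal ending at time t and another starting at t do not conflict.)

4

Events (time:±→running): 1:+→1 4:-→0 5:+→1 8:-→0 10:+→1 11:+→2 12:+→3 13:-→2 13:+→3 13:+→4 … peak 4.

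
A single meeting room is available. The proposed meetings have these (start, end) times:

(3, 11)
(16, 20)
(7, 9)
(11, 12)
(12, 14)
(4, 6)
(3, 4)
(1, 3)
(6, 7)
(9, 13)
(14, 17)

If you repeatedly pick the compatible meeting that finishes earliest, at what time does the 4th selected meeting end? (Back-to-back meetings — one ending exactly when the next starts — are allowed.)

Greedy by earliest finish: after sorting by end time, pick each interval compatible with the last pick.
By end time: (1,3), (3,4), (4,6), (6,7), (7,9), (3,11), (11,12), (9,13), (12,14), (14,17), (16,20).
Pick (1,3); next start ≥ 3 → (3,4); next start ≥ 4 → (4,6); next start ≥ 6 → (6,7); next start ≥ 7 → (7,9); next start ≥ 9 → (11,12); next start ≥ 12 → (12,14); next start ≥ 14 → (14,17).
Selected: (1,3) (3,4) (4,6) (6,7) (7,9) (11,12) (12,14) (14,17)

7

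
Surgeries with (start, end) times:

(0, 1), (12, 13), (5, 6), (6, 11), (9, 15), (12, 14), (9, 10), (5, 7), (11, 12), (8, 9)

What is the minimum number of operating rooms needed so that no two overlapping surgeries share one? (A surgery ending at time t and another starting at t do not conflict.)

3

Events (time:±→running): 0:+→1 1:-→0 5:+→1 5:+→2 6:-→1 6:+→2 7:-→1 8:+→2 9:-→1 9:+→2 9:+→3 … peak 3.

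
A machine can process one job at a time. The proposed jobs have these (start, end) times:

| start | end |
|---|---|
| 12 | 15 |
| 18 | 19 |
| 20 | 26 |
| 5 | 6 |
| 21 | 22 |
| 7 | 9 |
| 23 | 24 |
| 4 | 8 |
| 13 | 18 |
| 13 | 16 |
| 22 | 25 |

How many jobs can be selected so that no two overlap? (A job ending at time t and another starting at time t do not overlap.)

6

Sort by end time and greedily take each interval whose start is ≥ the last chosen end.
By end time: (5,6), (4,8), (7,9), (12,15), (13,16), (13,18), (18,19), (21,22), (23,24), (22,25), (20,26).
Pick (5,6); next start ≥ 6 → (7,9); next start ≥ 9 → (12,15); next start ≥ 15 → (18,19); next start ≥ 19 → (21,22); next start ≥ 22 → (23,24).
Selected 6 jobs.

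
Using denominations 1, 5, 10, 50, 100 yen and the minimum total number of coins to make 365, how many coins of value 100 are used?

3

Use the largest denomination that fits, subtract, and repeat.
365 = 3×100 + 1×50 + 1×10 + 1×5
Count of 100: 3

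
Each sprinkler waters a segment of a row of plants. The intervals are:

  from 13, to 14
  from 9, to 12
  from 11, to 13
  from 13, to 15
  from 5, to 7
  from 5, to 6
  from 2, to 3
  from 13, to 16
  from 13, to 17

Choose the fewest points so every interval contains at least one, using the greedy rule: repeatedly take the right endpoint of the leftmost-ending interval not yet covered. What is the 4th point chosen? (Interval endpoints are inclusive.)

14

Process intervals by earliest right end; each time one isn't hit yet, stab at its right endpoint.
Sorted: [2,3] [5,6] [5,7] [9,12] [11,13] [13,14] [13,15] [13,16] [13,17]
{[2,3]} hit by 3; {[5,6],[5,7]} hit by 6; {[9,12],[11,13]} hit by 12; {[13,14],[13,15],[13,16],[13,17]} hit by 14.
Points: 3, 6, 12, 14 (4 total).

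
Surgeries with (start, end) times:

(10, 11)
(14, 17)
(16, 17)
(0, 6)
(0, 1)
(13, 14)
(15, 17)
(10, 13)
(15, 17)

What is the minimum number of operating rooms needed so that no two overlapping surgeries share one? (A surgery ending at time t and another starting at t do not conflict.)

starts: [0, 0, 10, 10, 13, 14, 15, 15, 16]
ends:   [1, 6, 11, 13, 14, 17, 17, 17, 17]
s0→1 s0→2 e1→1 e6→0 s10→1 s10→2 e11→1 e13→0 s13→1 e14→0 s14→1 s15→2 s15→3 s16→4  — peak 4.

4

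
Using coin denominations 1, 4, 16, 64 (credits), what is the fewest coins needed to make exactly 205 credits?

Greedy: take as many of the largest coin as possible, then repeat with the remainder.
205 = 3×64 + 3×4 + 1×1
Total coins = 3 + 3 + 1 = 7

7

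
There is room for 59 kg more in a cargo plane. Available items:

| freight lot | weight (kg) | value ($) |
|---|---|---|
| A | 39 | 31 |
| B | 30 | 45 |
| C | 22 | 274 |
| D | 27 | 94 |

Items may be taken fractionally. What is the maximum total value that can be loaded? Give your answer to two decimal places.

383.00

Order: C (274/22=12.45) > D (94/27=3.48) > B (45/30=1.50) > A (31/39=0.79)
Fill: take C (22 @ 274) → take D (27 @ 94) → take 10/30 of B → 15.00; 59/59 used.
Total value = 383.00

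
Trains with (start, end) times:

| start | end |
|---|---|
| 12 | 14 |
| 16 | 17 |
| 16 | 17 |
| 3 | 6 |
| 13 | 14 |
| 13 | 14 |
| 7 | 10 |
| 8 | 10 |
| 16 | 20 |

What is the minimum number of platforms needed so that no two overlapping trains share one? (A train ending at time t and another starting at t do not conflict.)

Events (time:±→running): 3:+→1 6:-→0 7:+→1 8:+→2 10:-→1 10:-→0 12:+→1 13:+→2 13:+→3 … peak 3.

3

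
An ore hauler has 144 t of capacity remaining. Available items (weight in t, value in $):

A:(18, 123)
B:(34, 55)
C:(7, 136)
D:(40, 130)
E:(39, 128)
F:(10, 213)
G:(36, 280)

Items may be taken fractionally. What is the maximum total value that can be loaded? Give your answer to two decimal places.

Sort by value per unit weight and fill in that order.
Ratios (sorted): F 21.30, C 19.43, G 7.78, A 6.83, E 3.28, D 3.25, B 1.62
take F (10 @ 213); take C (7 @ 136); take G (36 @ 280); take A (18 @ 123); take E (39 @ 128); take 34/40 of D → 110.50. Capacity used 144/144.
Total value = 990.50

990.50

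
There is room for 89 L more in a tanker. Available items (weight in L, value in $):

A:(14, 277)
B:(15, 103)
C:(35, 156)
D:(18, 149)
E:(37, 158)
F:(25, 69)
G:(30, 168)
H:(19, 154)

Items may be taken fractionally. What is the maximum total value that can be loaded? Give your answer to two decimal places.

811.80

Sort by value per unit weight and fill in that order.
Ratios (sorted): A 19.79, D 8.28, H 8.11, B 6.87, G 5.60, C 4.46, E 4.27, F 2.76
take A (14 @ 277); take D (18 @ 149); take H (19 @ 154); take B (15 @ 103); take 23/30 of G → 128.80. Capacity used 89/89.
Total value = 811.80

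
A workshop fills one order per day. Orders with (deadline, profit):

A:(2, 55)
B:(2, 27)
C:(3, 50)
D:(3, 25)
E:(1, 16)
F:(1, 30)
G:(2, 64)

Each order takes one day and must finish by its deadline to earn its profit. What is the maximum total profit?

169

Profit order: G=64 A=55 C=50 F=30 B=27 D=25 E=16
Assign: G→slot 2, A→slot 1, C→slot 3, F skipped, B skipped, D skipped, E skipped.
Slots: [1:A] [2:G] [3:C]
Profit = 55 + 64 + 50 = 169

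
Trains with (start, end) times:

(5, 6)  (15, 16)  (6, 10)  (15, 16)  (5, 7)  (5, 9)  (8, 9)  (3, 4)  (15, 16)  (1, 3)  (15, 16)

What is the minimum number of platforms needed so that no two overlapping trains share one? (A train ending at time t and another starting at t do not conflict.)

4

starts: [1, 3, 5, 5, 5, 6, 8, 15, 15, 15, 15]
ends:   [3, 4, 6, 7, 9, 9, 10, 16, 16, 16, 16]
s1→1 e3→0 s3→1 e4→0 s5→1 s5→2 s5→3 e6→2 s6→3 e7→2 s8→3 e9→2 e9→1 e10→0 s15→1 s15→2 s15→3 s15→4  — peak 4.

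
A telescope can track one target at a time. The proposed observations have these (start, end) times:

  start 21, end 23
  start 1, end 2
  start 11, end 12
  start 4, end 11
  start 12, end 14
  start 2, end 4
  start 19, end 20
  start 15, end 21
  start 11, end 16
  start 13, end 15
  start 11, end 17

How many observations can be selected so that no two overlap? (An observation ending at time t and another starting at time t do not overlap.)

7

Greedy by earliest finish: after sorting by end time, pick each interval compatible with the last pick.
Sorted by end: (1,2)  (2,4)  (4,11)  (11,12)  (12,14)  (13,15)  (11,16)  (11,17)  (19,20)  (15,21)  (21,23)
take (1,2); take (2,4); take (4,11); take (11,12); take (12,14); skip (13,15); skip (11,16); take (19,20); take (21,23).
Selected 7 observations.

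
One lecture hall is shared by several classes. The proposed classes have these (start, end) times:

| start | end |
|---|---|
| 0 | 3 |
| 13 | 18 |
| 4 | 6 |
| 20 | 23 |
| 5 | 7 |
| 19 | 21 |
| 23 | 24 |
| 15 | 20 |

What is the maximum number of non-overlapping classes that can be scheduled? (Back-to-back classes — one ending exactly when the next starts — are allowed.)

Sort by end time and greedily take each interval whose start is ≥ the last chosen end.
By end time: (0,3), (4,6), (5,7), (13,18), (15,20), (19,21), (20,23), (23,24).
Pick (0,3); next start ≥ 3 → (4,6); next start ≥ 6 → (13,18); next start ≥ 18 → (19,21); next start ≥ 21 → (23,24).
Selected 5 classes.

5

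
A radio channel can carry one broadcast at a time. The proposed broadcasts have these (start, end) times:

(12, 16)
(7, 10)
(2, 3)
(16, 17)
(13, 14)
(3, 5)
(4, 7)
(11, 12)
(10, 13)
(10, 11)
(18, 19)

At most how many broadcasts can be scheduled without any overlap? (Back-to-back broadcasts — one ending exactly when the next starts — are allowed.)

8

Sorted by end: (2,3)  (3,5)  (4,7)  (7,10)  (10,11)  (11,12)  (10,13)  (13,14)  (12,16)  (16,17)  (18,19)
take (2,3); take (3,5); take (7,10); take (10,11); take (11,12); take (13,14); take (16,17); take (18,19).
Selected 8 broadcasts.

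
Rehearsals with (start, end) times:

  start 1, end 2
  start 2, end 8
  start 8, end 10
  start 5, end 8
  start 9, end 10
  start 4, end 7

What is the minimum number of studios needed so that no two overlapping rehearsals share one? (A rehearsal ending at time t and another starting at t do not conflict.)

Count concurrent intervals with a sweep; the peak is the room count.
starts: [1, 2, 4, 5, 8, 9]
ends:   [2, 7, 8, 8, 10, 10]
s1→1 e2→0 s2→1 s4→2 s5→3  — peak 3.

3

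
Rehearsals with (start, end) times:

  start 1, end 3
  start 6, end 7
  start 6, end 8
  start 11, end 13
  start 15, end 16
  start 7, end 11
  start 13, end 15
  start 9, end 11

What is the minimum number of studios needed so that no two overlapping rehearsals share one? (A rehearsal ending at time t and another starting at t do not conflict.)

2

The answer is the maximum number of intervals overlapping at any instant.
starts: [1, 6, 6, 7, 9, 11, 13, 15]
ends:   [3, 7, 8, 11, 11, 13, 15, 16]
s1→1 e3→0 s6→1 s6→2  — peak 2.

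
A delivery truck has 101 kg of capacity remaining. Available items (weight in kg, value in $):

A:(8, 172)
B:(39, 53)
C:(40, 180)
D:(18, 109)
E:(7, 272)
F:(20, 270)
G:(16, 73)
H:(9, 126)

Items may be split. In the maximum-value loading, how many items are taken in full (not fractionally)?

6

Greedy by value/weight ratio, highest first.
Order: E (272/7=38.86) > A (172/8=21.50) > H (126/9=14.00) > F (270/20=13.50) > D (109/18=6.06) > G (73/16=4.56) > C (180/40=4.50) > B (53/39=1.36)
Fill: take E (7 @ 272) → take A (8 @ 172) → take H (9 @ 126) → take F (20 @ 270) → take D (18 @ 109) → take G (16 @ 73) → take 23/40 of C → 103.50; 101/101 used.
6 item(s) taken whole; one partial (take 23/40 of C).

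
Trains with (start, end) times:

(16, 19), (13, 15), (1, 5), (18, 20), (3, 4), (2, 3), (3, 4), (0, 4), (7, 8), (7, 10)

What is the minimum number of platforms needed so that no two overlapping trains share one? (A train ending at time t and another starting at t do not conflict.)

4

Events (time:±→running): 0:+→1 1:+→2 2:+→3 3:-→2 3:+→3 3:+→4 … peak 4.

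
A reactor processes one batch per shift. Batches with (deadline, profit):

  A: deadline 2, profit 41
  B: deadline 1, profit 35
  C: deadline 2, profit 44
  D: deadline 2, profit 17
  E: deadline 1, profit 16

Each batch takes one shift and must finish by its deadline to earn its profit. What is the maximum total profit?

Sort by profit descending; place each in the latest free slot ≤ its deadline.
By profit: C(d2,44), A(d2,41), B(d1,35), D(d2,17), E(d1,16)
C→slot 2; A→slot 1; B skipped; D skipped; E skipped.
Profit = 41 + 44 = 85

85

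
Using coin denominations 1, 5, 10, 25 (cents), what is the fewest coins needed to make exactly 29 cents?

29 − 1×25→4 − 4×1→0
Total coins = 1 + 4 = 5

5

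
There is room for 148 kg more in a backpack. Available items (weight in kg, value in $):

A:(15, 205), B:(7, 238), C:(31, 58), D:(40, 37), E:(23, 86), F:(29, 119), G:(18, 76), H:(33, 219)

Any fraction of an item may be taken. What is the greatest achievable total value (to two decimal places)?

986.03

Order: B (238/7=34.00) > A (205/15=13.67) > H (219/33=6.64) > G (76/18=4.22) > F (119/29=4.10) > E (86/23=3.74) > C (58/31=1.87) > D (37/40=0.93)
Fill: take B (7 @ 238) → take A (15 @ 205) → take H (33 @ 219) → take G (18 @ 76) → take F (29 @ 119) → take E (23 @ 86) → take 23/31 of C → 43.03; 148/148 used.
Total value = 986.03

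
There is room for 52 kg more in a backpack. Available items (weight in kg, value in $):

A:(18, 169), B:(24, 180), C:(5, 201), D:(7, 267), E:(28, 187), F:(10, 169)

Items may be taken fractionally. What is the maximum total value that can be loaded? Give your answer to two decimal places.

896.00

Greedy by value/weight ratio, highest first.
Order: C (201/5=40.20) > D (267/7=38.14) > F (169/10=16.90) > A (169/18=9.39) > B (180/24=7.50) > E (187/28=6.68)
Fill: take C (5 @ 201) → take D (7 @ 267) → take F (10 @ 169) → take A (18 @ 169) → take 12/24 of B → 90.00; 52/52 used.
Total value = 896.00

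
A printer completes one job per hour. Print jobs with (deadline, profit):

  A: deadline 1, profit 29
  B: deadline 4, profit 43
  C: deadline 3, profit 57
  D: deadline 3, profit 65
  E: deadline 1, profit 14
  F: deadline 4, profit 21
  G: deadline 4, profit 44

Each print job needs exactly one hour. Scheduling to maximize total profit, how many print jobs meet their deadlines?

4

Sort by profit descending; place each in the latest free slot ≤ its deadline.
Profit order: D=65 C=57 G=44 B=43 A=29 F=21 E=14
Assign: D→slot 3, C→slot 2, G→slot 4, B→slot 1, A skipped, F skipped, E skipped.
Slots: [1:B] [2:C] [3:D] [4:G]
4 of 7 scheduled.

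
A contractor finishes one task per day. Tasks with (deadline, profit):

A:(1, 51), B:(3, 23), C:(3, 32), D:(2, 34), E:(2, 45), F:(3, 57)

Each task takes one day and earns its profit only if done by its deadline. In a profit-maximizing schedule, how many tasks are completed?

3

Take jobs in profit order; each goes to the latest open slot no later than its deadline.
By profit: F(d3,57), A(d1,51), E(d2,45), D(d2,34), C(d3,32), B(d3,23)
F→slot 3; A→slot 1; E→slot 2; D skipped; C skipped; B skipped.
3 of 6 scheduled.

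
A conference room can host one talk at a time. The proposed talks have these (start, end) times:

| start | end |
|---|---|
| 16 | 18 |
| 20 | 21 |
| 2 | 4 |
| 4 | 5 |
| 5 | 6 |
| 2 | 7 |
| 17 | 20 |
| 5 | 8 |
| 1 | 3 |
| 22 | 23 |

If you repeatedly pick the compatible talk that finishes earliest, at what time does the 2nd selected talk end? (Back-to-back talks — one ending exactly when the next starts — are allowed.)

Order by finish time; keep every interval that doesn't clash with the previous kept one.
By end time: (1,3), (2,4), (4,5), (5,6), (2,7), (5,8), (16,18), (17,20), (20,21), (22,23).
Pick (1,3); next start ≥ 3 → (4,5); next start ≥ 5 → (5,6); next start ≥ 6 → (16,18); next start ≥ 18 → (20,21); next start ≥ 21 → (22,23).
Selected: (1,3) (4,5) (5,6) (16,18) (20,21) (22,23)

5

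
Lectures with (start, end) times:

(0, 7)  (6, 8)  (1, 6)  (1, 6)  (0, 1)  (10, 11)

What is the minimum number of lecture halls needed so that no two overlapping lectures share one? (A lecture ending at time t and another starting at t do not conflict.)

The answer is the maximum number of intervals overlapping at any instant.
Events (time:±→running): 0:+→1 0:+→2 1:-→1 1:+→2 1:+→3 … peak 3.

3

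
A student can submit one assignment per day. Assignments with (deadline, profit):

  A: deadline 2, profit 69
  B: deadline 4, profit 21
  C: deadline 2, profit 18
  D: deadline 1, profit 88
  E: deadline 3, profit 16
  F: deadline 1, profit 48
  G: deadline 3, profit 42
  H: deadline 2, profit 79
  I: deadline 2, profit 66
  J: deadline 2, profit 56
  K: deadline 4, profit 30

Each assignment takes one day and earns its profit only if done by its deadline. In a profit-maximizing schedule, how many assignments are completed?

By profit: D(d1,88), H(d2,79), A(d2,69), I(d2,66), J(d2,56), F(d1,48), G(d3,42), K(d4,30), B(d4,21), C(d2,18), E(d3,16)
D→slot 1; H→slot 2; A skipped; I skipped; J skipped; F skipped; G→slot 3; K→slot 4; B skipped; C skipped; E skipped.
4 of 11 scheduled.

4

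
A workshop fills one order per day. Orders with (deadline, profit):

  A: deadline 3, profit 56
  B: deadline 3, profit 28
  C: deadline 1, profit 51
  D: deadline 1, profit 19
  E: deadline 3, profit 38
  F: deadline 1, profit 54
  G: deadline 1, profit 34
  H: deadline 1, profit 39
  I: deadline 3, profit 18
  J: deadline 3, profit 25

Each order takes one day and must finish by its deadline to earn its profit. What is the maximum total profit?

Profit order: A=56 F=54 C=51 H=39 E=38 G=34 B=28 J=25 D=19 I=18
Assign: A→slot 3, F→slot 1, C skipped, H skipped, E→slot 2, G skipped, B skipped, J skipped, D skipped, I skipped.
Slots: [1:F] [2:E] [3:A]
Profit = 54 + 38 + 56 = 148

148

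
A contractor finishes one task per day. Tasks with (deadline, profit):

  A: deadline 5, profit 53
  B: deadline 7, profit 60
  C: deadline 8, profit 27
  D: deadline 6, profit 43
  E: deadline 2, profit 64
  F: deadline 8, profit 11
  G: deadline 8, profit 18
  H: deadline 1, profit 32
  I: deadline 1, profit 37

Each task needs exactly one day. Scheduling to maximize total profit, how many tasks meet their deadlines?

By profit: E(d2,64), B(d7,60), A(d5,53), D(d6,43), I(d1,37), H(d1,32), C(d8,27), G(d8,18), F(d8,11)
E→slot 2; B→slot 7; A→slot 5; D→slot 6; I→slot 1; H skipped; C→slot 8; G→slot 4; F→slot 3.
8 of 9 scheduled.

8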